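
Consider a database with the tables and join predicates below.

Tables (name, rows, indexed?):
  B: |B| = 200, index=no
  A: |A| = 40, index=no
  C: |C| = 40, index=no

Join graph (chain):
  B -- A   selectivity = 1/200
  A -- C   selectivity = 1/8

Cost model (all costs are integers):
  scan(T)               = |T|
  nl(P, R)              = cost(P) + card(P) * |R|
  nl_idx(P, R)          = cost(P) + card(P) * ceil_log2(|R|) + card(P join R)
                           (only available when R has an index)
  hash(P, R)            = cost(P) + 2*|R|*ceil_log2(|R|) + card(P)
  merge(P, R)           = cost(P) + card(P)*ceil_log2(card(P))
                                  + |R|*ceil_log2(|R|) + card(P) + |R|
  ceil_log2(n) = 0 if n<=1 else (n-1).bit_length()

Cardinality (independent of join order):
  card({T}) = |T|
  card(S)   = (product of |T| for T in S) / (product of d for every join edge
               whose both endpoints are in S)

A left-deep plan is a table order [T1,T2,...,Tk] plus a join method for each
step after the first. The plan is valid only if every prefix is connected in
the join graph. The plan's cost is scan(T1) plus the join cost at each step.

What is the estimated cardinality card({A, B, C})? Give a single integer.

Tables in S: A(40), B(200), C(40)
Edges inside S: B-A(d=200), A-C(d=8)
numerator = 40 * 200 * 40 = 320000
denominator = 200 * 8 = 1600
card(S) = 320000 / 1600 = 200

200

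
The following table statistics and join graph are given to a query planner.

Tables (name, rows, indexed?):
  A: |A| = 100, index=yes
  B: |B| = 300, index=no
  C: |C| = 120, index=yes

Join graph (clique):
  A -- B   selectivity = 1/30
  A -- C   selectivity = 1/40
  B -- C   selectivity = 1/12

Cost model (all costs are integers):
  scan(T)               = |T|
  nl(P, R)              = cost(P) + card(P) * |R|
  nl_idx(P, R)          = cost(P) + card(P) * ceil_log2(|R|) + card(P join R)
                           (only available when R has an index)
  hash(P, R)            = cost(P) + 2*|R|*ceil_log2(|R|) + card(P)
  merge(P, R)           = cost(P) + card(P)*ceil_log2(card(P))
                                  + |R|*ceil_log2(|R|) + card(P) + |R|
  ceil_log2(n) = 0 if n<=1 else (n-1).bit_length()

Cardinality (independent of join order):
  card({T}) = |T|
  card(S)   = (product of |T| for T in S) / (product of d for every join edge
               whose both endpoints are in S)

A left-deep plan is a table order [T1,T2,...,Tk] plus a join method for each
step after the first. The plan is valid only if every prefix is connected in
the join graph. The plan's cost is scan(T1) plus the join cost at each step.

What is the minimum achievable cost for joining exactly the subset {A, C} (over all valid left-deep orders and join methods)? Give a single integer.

Selinger DP over subsets of {A,C}:
  {A}: scan cost=100, card=100
  {C}: scan cost=120, card=120
  {AC}: card=300; try (C,nl_idx)→1100, (A,nl_idx)→1260, (A,hash)→1640, (C,merge)→1860, (C,hash)→1880, (A,merge)→1880 …(+2); best=1100 via (C,nl_idx)

1100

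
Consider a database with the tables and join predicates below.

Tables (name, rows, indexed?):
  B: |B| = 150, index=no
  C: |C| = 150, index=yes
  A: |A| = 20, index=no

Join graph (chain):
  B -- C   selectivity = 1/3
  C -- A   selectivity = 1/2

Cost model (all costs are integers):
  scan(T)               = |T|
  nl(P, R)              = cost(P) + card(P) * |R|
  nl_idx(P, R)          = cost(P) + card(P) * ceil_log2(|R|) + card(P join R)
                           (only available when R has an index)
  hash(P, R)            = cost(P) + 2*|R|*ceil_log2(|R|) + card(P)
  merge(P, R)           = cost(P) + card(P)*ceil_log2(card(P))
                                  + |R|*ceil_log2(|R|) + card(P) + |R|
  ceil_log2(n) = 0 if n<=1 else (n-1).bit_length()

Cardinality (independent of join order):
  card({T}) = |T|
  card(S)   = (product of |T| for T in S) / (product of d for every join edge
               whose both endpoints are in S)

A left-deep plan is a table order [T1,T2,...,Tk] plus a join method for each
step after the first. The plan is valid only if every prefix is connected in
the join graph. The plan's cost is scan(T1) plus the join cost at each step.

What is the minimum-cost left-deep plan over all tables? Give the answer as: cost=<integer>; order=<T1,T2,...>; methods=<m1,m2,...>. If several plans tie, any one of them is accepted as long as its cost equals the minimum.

cost=4400; order=C,A,B; methods=hash,hash

Selinger DP (subsets sized 1..n):
  {B}: scan cost=150, card=150
  {C}: scan cost=150, card=150
  {A}: scan cost=20, card=20
  {BC}: card=7500; try (C,hash)→2700, (B,hash)→2700, (C,merge)→2850, (B,merge)→2850, (C,nl_idx)→8850, (C,nl)→22650 …(+1); best=2700 via (C,hash)
  {AC}: card=1500; try (A,hash)→500, (C,merge)→1490, (A,merge)→1620, (C,nl_idx)→1680, (C,hash)→2440, (C,nl)→3020 …(+1); best=500 via (A,hash)
  {ABC}: card=75000; try (B,hash)→4400, (A,hash)→10400, (B,merge)→19850, (A,merge)→107820, (A,nl)→152700, (B,nl)→225500; best=4400 via (B,hash)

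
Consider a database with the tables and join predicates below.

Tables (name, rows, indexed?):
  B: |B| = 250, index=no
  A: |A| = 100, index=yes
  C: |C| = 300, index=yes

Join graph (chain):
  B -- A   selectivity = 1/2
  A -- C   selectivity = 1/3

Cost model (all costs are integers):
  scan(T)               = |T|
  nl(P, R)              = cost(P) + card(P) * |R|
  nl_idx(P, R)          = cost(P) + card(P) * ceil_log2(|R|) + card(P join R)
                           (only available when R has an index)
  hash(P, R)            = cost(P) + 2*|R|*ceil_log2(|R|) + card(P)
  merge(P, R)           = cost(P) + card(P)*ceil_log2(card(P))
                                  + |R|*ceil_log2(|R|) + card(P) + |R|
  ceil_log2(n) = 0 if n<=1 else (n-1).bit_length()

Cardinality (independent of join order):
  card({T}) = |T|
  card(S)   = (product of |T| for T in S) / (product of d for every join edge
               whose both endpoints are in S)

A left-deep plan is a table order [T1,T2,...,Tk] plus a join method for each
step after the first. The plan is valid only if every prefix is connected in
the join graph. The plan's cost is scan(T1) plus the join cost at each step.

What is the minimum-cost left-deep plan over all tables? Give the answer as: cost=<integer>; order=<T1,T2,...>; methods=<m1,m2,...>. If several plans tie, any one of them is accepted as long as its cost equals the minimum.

Selinger DP (subsets sized 1..n):
  {B}: scan cost=250, card=250
  {A}: scan cost=100, card=100
  {C}: scan cost=300, card=300
  {AB}: card=12500; try (A,hash)→1900, (B,merge)→3150, (A,merge)→3300, (B,hash)→4200, (A,nl_idx)→14500, (B,nl)→25100 …(+1); best=1900 via (A,hash)
  {AC}: card=10000; try (A,hash)→2000, (C,merge)→3900, (A,merge)→4100, (C,hash)→5600, (C,nl_idx)→11000, (A,nl_idx)→12400 …(+2); best=2000 via (A,hash)
  {ABC}: card=1250000; try (B,hash)→16000, (C,hash)→19800, (B,merge)→154250, (C,merge)→192400, (C,nl_idx)→1364400, (B,nl)→2502000 …(+1); best=16000 via (B,hash)

cost=16000; order=C,A,B; methods=hash,hash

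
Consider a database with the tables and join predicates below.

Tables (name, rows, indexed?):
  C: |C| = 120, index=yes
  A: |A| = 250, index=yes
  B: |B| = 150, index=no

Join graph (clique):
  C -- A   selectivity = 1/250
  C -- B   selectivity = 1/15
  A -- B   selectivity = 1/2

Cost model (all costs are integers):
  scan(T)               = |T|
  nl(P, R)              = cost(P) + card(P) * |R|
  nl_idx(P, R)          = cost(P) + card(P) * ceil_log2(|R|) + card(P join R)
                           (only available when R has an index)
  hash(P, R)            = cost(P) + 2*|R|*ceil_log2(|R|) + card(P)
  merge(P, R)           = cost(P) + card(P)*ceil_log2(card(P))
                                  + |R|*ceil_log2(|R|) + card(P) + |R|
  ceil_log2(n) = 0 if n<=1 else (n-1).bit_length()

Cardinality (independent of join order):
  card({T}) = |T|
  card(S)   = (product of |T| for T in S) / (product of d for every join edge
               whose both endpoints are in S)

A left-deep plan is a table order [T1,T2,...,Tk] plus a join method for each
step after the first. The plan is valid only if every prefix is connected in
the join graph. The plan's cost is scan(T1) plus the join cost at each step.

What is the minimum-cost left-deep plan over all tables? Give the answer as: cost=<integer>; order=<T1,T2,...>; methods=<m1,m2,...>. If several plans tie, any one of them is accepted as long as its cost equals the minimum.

Selinger DP (subsets sized 1..n):
  {C}: scan cost=120, card=120
  {A}: scan cost=250, card=250
  {B}: scan cost=150, card=150
  {AC}: card=120; try (A,nl_idx)→1200, (C,nl_idx)→2120, (C,hash)→2180, (A,merge)→3330, (C,merge)→3460, (A,hash)→4240 …(+2); best=1200 via (A,nl_idx)
  {BC}: card=1200; try (C,hash)→1980, (C,nl_idx)→2400, (B,merge)→2430, (C,merge)→2460, (B,hash)→2640, (B,nl)→18120 …(+1); best=1980 via (C,hash)
  {AB}: card=18750; try (B,hash)→2900, (A,merge)→3750, (B,merge)→3850, (A,hash)→4300, (A,nl_idx)→20100, (A,nl)→37650 …(+1); best=2900 via (B,hash)
  {ABC}: card=600; try (B,merge)→3510, (B,hash)→3720, (A,hash)→7180, (A,nl_idx)→12180, (A,merge)→18630, (B,nl)→19200 …(+5); best=3510 via (B,merge)

cost=3510; order=C,A,B; methods=nl_idx,merge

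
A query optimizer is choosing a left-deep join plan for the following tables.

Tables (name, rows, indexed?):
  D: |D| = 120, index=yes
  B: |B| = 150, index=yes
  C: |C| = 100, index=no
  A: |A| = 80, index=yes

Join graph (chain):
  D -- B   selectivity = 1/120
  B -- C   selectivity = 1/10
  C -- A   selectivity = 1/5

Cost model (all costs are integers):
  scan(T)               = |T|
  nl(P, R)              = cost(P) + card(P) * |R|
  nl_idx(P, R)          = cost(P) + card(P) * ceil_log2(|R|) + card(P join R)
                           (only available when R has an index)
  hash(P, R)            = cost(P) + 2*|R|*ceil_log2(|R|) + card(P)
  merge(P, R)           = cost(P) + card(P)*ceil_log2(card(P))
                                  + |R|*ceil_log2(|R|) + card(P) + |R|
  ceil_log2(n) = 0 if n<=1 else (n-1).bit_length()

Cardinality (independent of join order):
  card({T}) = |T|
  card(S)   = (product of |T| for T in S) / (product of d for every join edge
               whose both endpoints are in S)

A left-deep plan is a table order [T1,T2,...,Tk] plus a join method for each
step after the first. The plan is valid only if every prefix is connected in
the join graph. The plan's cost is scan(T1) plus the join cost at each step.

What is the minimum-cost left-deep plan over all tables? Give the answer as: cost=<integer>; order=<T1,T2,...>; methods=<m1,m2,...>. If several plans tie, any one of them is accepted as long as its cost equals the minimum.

cost=5400; order=D,B,C,A; methods=nl_idx,hash,hash

Selinger DP (subsets sized 1..n):
  {D}: scan cost=120, card=120
  {B}: scan cost=150, card=150
  {C}: scan cost=100, card=100
  {A}: scan cost=80, card=80
  {BD}: card=150; try (B,nl_idx)→1230, (D,nl_idx)→1350, (D,hash)→1980, (B,merge)→2430, (D,merge)→2460, (B,hash)→2640 …(+2); best=1230 via (B,nl_idx)
  {BC}: card=1500; try (C,hash)→1700, (B,merge)→2250, (C,merge)→2300, (B,nl_idx)→2400, (B,hash)→2600, (B,nl)→15100 …(+1); best=1700 via (C,hash)
  {AC}: card=1600; try (A,hash)→1320, (C,merge)→1520, (A,merge)→1540, (C,hash)→1560, (A,nl_idx)→2400, (C,nl)→8080 …(+1); best=1320 via (A,hash)
  {BCD}: card=1500; try (C,hash)→2780, (C,merge)→3380, (D,hash)→4880, (D,nl_idx)→13700, (C,nl)→16230, (D,merge)→20660 …(+1); best=2780 via (C,hash)
  {ABC}: card=24000; try (A,hash)→4320, (B,hash)→5320, (A,merge)→20340, (B,merge)→21870, (A,nl_idx)→36200, (B,nl_idx)→38120 …(+2); best=4320 via (A,hash)
  {ABCD}: card=24000; try (A,hash)→5400, (A,merge)→21420, (D,hash)→30000, (A,nl_idx)→37280, (A,nl)→122780, (D,nl_idx)→196320 …(+2); best=5400 via (A,hash)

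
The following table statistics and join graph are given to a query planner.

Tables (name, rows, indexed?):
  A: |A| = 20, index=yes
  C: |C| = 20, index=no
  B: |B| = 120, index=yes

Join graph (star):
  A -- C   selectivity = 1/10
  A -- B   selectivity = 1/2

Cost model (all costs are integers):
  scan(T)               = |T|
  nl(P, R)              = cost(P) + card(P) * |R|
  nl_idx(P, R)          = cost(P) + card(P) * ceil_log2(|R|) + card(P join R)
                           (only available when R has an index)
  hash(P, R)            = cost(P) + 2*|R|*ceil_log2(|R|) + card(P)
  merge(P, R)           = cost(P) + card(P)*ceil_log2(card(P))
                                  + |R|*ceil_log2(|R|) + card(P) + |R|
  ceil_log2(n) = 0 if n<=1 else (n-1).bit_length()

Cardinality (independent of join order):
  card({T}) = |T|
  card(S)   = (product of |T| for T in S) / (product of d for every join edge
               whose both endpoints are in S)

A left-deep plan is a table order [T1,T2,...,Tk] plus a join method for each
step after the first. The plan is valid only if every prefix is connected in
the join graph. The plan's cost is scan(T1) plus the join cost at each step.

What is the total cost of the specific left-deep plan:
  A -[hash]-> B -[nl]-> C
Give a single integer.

step 1: scan A: cost=20, card=20
step 2: join B via hash
    card(P join B) = 20*120/(2) = 1200
    cost = 20 + 2*120*7 + 20 = 1720
step 3: join C via nl
    card(P join C) = 1200*20/(10) = 2400
    cost = 1720 + 1200*20 = 25720

25720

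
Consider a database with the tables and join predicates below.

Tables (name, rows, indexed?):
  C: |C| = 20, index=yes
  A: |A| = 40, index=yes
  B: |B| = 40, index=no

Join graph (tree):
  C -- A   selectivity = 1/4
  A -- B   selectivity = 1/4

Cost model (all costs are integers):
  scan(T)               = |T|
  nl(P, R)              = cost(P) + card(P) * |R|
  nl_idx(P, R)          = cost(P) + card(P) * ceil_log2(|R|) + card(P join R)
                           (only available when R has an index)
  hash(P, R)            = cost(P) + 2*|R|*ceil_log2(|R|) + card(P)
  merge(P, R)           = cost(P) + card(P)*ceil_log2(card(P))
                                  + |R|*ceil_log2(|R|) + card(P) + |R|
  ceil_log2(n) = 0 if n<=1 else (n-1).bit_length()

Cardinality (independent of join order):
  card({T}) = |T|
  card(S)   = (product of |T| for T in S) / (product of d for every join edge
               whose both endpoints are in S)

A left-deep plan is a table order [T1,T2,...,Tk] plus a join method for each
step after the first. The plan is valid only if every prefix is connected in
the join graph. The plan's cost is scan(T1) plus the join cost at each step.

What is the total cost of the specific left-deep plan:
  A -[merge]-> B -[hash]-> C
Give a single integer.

step 1: scan A: cost=40, card=40
step 2: join B via merge
    card(P join B) = 40*40/(4) = 400
    cost = 40 + 40*6 + 40*6 + 40 + 40 = 600
step 3: join C via hash
    card(P join C) = 400*20/(4) = 2000
    cost = 600 + 2*20*5 + 400 = 1200

1200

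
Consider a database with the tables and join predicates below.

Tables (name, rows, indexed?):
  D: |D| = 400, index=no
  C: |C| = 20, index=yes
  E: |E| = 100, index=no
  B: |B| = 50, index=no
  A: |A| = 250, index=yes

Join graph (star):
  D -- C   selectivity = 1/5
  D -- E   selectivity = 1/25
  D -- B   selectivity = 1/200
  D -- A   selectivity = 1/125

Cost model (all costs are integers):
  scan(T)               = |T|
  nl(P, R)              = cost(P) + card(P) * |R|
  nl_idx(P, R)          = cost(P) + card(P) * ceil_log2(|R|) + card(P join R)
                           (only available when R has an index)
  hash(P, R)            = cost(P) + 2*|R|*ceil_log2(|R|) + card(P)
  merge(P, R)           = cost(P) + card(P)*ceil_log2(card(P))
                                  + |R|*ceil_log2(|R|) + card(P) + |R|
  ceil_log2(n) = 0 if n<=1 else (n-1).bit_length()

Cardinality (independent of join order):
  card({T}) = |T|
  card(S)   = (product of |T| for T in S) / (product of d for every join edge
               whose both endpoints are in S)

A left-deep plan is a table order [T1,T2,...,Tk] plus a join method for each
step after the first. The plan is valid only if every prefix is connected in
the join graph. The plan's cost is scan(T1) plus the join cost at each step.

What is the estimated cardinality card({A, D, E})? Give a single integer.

3200

Tables in S: A(250), D(400), E(100)
Edges inside S: D-E(d=25), D-A(d=125)
numerator = 250 * 400 * 100 = 10000000
denominator = 25 * 125 = 3125
card(S) = 10000000 / 3125 = 3200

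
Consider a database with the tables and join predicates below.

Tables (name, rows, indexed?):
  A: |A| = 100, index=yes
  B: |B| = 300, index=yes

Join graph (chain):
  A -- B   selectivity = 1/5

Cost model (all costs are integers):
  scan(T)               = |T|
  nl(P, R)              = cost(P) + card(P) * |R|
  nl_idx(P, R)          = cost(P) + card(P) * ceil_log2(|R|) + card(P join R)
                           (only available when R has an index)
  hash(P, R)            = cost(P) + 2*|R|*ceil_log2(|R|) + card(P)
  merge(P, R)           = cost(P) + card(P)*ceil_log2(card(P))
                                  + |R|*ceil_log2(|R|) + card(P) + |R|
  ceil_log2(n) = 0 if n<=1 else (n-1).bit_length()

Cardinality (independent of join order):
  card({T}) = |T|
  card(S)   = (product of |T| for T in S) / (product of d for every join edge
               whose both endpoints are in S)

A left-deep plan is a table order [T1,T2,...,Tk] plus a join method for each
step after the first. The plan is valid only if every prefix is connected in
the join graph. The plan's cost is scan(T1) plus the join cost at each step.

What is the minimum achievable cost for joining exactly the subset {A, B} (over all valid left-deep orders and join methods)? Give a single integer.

Selinger DP over subsets of {A,B}:
  {A}: scan cost=100, card=100
  {B}: scan cost=300, card=300
  {AB}: card=6000; try (A,hash)→2000, (B,merge)→3900, (A,merge)→4100, (B,hash)→5600, (B,nl_idx)→7000, (A,nl_idx)→8400 …(+2); best=2000 via (A,hash)

2000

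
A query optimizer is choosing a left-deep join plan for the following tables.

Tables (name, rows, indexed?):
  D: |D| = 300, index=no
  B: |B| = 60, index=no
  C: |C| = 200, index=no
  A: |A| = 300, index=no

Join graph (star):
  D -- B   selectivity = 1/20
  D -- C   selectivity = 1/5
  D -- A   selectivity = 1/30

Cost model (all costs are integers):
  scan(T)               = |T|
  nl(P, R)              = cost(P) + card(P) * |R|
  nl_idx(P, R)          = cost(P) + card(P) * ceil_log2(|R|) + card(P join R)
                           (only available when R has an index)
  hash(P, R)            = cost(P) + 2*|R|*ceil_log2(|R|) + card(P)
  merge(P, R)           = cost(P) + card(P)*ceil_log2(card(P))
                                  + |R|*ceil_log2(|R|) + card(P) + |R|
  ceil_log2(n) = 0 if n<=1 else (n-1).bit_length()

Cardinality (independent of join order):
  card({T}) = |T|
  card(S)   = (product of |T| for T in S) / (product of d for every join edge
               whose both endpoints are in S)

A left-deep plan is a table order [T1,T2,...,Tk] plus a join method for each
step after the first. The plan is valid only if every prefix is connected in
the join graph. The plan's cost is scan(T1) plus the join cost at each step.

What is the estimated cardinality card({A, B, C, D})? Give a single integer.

360000

Tables in S: A(300), B(60), C(200), D(300)
Edges inside S: D-B(d=20), D-C(d=5), D-A(d=30)
numerator = 300 * 60 * 200 * 300 = 1080000000
denominator = 20 * 5 * 30 = 3000
card(S) = 1080000000 / 3000 = 360000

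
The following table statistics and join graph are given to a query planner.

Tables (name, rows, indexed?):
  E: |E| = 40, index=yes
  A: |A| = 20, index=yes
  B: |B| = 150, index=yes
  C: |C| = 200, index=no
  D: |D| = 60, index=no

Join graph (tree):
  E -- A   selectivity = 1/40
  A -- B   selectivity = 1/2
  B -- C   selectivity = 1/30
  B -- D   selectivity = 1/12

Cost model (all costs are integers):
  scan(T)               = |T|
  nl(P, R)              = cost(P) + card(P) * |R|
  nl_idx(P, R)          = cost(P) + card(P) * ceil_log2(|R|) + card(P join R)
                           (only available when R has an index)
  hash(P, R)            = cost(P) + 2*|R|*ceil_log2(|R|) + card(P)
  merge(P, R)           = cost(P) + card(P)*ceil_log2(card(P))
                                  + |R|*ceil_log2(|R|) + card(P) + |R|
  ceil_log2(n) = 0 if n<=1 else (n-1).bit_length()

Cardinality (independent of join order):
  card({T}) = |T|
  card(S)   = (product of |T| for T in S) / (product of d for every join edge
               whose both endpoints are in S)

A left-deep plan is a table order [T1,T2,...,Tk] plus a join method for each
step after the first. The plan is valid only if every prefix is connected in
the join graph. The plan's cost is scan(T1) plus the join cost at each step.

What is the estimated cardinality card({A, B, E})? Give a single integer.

Tables in S: A(20), B(150), E(40)
Edges inside S: E-A(d=40), A-B(d=2)
numerator = 20 * 150 * 40 = 120000
denominator = 40 * 2 = 80
card(S) = 120000 / 80 = 1500

1500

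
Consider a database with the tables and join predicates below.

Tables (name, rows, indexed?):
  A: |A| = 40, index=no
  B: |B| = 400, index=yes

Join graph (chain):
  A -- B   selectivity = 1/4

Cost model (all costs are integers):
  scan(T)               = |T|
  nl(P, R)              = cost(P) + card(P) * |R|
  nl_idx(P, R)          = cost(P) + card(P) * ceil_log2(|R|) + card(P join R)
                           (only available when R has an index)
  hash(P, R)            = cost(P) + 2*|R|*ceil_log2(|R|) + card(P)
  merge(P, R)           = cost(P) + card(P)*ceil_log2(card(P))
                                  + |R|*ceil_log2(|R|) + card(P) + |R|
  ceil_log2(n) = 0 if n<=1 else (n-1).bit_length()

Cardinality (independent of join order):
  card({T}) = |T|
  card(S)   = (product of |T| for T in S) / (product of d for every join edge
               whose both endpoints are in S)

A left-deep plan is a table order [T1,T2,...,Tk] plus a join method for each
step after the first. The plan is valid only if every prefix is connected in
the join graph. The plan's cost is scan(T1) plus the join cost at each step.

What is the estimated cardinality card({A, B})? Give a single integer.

Tables in S: A(40), B(400)
Edges inside S: A-B(d=4)
numerator = 40 * 400 = 16000
denominator = 4 = 4
card(S) = 16000 / 4 = 4000

4000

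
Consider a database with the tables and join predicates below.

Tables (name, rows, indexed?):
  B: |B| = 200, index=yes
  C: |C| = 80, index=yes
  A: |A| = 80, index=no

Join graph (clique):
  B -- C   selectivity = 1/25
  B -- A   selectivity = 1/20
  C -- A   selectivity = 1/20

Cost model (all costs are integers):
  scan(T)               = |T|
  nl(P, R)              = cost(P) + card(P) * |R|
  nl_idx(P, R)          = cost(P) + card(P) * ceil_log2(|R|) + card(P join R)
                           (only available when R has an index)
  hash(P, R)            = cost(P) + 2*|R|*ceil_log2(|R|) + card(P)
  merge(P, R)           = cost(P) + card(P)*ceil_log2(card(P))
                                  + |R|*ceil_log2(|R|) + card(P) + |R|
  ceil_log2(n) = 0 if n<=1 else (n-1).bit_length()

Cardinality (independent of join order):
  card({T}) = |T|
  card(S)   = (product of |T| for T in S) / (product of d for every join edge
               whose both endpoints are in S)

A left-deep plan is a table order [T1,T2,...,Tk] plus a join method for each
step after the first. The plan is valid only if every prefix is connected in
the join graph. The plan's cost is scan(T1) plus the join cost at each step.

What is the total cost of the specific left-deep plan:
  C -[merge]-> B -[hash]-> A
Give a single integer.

step 1: scan C: cost=80, card=80
step 2: join B via merge
    card(P join B) = 80*200/(25) = 640
    cost = 80 + 80*7 + 200*8 + 80 + 200 = 2520
step 3: join A via hash
    card(P join A) = 640*80/(20*20) = 128
    cost = 2520 + 2*80*7 + 640 = 4280

4280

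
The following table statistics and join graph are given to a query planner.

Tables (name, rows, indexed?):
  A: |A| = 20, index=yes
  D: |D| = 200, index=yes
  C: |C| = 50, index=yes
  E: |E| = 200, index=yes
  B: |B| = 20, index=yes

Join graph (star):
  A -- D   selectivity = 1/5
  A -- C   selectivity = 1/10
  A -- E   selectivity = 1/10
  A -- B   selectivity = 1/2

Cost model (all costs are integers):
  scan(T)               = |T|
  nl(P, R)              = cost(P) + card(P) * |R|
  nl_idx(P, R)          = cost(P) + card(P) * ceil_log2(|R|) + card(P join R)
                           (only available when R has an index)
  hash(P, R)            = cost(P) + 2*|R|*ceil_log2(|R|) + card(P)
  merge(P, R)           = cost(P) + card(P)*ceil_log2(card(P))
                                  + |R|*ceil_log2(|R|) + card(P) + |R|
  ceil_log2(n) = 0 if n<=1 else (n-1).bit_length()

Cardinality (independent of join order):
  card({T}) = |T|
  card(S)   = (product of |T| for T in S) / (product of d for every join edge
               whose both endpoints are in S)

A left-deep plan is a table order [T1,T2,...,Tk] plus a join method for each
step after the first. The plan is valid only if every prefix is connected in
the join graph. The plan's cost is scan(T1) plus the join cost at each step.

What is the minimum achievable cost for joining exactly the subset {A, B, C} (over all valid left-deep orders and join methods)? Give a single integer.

540

Selinger DP over subsets of {A,B,C}:
  {A}: scan cost=20, card=20
  {C}: scan cost=50, card=50
  {B}: scan cost=20, card=20
  {AC}: card=100; try (C,nl_idx)→240, (A,hash)→300, (A,nl_idx)→400, (C,merge)→490, (A,merge)→520, (C,hash)→640 …(+2); best=240 via (C,nl_idx)
  {AB}: card=200; try (B,hash)→240, (A,hash)→240, (B,merge)→260, (A,merge)→260, (B,nl_idx)→320, (A,nl_idx)→320 …(+2); best=240 via (B,hash)
  {ABC}: card=1000; try (B,hash)→540, (C,hash)→1040, (B,merge)→1160, (B,nl_idx)→1740, (B,nl)→2240, (C,merge)→2390 …(+2); best=540 via (B,hash)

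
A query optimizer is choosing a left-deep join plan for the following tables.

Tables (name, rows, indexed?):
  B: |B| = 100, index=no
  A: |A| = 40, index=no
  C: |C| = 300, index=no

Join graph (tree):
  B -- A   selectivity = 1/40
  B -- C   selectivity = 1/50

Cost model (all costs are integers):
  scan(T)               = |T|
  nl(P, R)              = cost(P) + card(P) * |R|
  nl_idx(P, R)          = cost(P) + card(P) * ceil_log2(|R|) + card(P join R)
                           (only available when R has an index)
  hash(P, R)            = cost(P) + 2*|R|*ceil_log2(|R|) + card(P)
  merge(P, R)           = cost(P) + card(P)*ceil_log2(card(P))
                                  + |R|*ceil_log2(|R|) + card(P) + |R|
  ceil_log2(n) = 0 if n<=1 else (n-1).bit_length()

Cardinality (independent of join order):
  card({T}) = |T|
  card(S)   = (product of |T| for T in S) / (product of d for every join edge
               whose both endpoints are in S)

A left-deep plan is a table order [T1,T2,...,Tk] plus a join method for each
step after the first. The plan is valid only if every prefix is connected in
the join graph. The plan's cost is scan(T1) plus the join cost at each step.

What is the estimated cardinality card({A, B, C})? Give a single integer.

Tables in S: A(40), B(100), C(300)
Edges inside S: B-A(d=40), B-C(d=50)
numerator = 40 * 100 * 300 = 1200000
denominator = 40 * 50 = 2000
card(S) = 1200000 / 2000 = 600

600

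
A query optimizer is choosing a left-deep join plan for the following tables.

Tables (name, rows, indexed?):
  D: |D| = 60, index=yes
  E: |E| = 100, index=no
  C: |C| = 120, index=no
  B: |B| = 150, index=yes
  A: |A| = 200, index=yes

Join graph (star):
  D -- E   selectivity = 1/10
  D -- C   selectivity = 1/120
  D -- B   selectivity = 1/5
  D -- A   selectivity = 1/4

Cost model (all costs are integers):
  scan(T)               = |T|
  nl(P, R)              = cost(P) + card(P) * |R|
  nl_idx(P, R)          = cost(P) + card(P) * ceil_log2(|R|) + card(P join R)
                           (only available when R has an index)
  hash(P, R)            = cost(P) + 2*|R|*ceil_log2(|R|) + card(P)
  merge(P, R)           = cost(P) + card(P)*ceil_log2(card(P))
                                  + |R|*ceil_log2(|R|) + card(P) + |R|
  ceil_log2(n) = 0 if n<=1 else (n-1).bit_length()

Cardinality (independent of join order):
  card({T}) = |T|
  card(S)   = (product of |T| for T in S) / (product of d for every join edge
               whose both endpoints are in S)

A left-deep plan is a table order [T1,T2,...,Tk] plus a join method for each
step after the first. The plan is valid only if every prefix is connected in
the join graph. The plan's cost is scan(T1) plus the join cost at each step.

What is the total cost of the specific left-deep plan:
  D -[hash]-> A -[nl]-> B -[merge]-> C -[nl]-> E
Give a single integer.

11074280

step 1: scan D: cost=60, card=60
step 2: join A via hash
    card(P join A) = 60*200/(4) = 3000
    cost = 60 + 2*200*8 + 60 = 3320
step 3: join B via nl
    card(P join B) = 3000*150/(5) = 90000
    cost = 3320 + 3000*150 = 453320
step 4: join C via merge
    card(P join C) = 90000*120/(120) = 90000
    cost = 453320 + 90000*17 + 120*7 + 90000 + 120 = 2074280
step 5: join E via nl
    card(P join E) = 90000*100/(10) = 900000
    cost = 2074280 + 90000*100 = 11074280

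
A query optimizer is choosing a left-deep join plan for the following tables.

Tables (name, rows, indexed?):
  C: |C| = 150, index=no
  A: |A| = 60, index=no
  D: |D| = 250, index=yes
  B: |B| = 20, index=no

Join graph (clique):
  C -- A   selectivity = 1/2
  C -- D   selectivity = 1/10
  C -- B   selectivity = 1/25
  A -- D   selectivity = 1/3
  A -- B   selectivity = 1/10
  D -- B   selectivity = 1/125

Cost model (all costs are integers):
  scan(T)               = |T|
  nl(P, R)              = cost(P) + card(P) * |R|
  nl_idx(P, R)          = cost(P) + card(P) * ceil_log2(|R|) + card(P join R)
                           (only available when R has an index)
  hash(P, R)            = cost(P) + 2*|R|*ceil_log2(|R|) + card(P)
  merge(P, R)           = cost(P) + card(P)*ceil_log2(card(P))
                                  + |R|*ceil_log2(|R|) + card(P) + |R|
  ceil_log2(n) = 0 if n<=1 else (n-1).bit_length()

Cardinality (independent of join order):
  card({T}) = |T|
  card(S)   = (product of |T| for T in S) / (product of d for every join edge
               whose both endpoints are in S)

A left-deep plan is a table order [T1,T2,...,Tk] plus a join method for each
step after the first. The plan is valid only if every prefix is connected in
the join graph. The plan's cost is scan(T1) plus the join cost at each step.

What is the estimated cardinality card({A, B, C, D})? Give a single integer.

Tables in S: A(60), B(20), C(150), D(250)
Edges inside S: C-A(d=2), C-D(d=10), C-B(d=25), A-D(d=3), A-B(d=10), D-B(d=125)
numerator = 60 * 20 * 150 * 250 = 45000000
denominator = 2 * 10 * 25 * 3 * 10 * 125 = 1875000
card(S) = 45000000 / 1875000 = 24

24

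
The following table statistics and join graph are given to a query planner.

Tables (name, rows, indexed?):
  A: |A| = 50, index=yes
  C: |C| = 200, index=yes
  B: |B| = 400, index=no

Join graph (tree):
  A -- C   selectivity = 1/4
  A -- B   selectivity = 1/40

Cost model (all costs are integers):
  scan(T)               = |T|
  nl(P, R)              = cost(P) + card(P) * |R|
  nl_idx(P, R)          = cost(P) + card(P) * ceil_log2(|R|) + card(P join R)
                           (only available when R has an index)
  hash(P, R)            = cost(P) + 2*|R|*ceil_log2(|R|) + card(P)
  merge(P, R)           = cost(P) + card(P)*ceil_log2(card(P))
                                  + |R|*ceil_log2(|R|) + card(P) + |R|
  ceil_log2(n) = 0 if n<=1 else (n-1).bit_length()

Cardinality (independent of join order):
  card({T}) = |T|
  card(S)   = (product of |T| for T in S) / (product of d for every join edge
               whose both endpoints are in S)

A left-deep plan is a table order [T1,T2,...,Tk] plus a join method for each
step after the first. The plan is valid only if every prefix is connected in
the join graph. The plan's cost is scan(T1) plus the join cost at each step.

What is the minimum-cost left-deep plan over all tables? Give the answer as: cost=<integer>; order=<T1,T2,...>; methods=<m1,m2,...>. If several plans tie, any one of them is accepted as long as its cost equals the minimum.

cost=5100; order=B,A,C; methods=hash,hash

Selinger DP (subsets sized 1..n):
  {A}: scan cost=50, card=50
  {C}: scan cost=200, card=200
  {B}: scan cost=400, card=400
  {AC}: card=2500; try (A,hash)→1000, (C,merge)→2200, (A,merge)→2350, (C,nl_idx)→2950, (C,hash)→3300, (A,nl_idx)→3900 …(+2); best=1000 via (A,hash)
  {AB}: card=500; try (A,hash)→1400, (A,nl_idx)→3300, (B,merge)→4400, (A,merge)→4750, (B,hash)→7300, (B,nl)→20050 …(+1); best=1400 via (A,hash)
  {ABC}: card=25000; try (C,hash)→5100, (C,merge)→8200, (B,hash)→10700, (C,nl_idx)→30400, (B,merge)→37500, (C,nl)→101400 …(+1); best=5100 via (C,hash)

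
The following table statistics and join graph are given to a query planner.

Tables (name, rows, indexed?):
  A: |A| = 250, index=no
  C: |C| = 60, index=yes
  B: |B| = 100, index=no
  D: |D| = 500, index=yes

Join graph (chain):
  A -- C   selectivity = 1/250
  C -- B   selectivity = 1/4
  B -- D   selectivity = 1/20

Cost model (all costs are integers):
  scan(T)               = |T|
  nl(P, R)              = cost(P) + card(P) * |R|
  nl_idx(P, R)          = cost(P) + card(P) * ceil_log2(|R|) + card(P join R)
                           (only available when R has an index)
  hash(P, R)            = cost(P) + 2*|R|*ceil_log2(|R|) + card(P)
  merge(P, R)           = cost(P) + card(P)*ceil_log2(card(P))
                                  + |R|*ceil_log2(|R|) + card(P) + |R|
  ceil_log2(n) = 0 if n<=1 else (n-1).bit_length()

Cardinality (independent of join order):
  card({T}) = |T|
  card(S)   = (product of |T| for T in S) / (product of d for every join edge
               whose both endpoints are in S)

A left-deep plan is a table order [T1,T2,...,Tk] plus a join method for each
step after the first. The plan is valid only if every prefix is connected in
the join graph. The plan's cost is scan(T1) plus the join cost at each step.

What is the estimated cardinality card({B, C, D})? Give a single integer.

37500

Tables in S: B(100), C(60), D(500)
Edges inside S: C-B(d=4), B-D(d=20)
numerator = 100 * 60 * 500 = 3000000
denominator = 4 * 20 = 80
card(S) = 3000000 / 80 = 37500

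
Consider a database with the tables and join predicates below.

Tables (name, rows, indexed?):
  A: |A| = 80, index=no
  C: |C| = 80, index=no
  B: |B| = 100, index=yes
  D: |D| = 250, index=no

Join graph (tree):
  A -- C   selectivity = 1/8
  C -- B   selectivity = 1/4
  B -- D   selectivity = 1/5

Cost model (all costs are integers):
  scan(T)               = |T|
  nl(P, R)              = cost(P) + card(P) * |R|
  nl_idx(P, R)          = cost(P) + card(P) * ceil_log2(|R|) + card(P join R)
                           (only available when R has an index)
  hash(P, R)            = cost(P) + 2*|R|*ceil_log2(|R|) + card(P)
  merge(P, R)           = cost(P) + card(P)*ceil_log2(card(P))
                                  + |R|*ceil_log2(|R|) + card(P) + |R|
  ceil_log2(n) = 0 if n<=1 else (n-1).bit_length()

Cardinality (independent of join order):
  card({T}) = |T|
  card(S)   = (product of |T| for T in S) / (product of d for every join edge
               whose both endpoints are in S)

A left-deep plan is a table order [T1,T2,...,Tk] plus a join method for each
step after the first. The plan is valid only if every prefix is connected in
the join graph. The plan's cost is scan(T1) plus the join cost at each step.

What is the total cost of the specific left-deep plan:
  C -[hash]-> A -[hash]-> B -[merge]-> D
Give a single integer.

step 1: scan C: cost=80, card=80
step 2: join A via hash
    card(P join A) = 80*80/(8) = 800
    cost = 80 + 2*80*7 + 80 = 1280
step 3: join B via hash
    card(P join B) = 800*100/(4) = 20000
    cost = 1280 + 2*100*7 + 800 = 3480
step 4: join D via merge
    card(P join D) = 20000*250/(5) = 1000000
    cost = 3480 + 20000*15 + 250*8 + 20000 + 250 = 325730

325730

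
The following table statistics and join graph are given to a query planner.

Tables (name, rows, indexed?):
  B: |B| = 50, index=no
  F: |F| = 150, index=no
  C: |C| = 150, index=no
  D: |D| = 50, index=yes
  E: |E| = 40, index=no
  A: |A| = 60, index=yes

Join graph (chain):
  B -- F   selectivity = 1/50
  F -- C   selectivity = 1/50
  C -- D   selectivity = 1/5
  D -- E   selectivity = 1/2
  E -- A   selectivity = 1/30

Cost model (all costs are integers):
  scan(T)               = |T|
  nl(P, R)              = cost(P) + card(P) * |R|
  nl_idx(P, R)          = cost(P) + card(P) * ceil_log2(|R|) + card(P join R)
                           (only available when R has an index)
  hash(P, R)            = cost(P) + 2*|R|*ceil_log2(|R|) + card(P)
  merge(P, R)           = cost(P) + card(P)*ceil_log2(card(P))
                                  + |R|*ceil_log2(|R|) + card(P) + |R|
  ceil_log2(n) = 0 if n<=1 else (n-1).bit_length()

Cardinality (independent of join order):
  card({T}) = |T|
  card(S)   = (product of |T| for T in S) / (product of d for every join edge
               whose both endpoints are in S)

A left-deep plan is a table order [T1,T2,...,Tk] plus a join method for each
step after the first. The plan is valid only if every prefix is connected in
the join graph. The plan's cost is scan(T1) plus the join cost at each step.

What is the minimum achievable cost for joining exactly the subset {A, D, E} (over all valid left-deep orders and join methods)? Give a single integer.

Selinger DP over subsets of {A,D,E}:
  {D}: scan cost=50, card=50
  {E}: scan cost=40, card=40
  {A}: scan cost=60, card=60
  {DE}: card=1000; try (E,hash)→580, (D,merge)→670, (E,merge)→680, (D,hash)→680, (D,nl_idx)→1280, (D,nl)→2040 …(+1); best=580 via (E,hash)
  {AE}: card=80; try (A,nl_idx)→360, (E,hash)→600, (A,merge)→740, (E,merge)→760, (A,hash)→800, (A,nl)→2440 …(+1); best=360 via (A,nl_idx)
  {ADE}: card=2000; try (D,hash)→1040, (D,merge)→1350, (A,hash)→2300, (D,nl_idx)→2840, (D,nl)→4360, (A,nl_idx)→8580 …(+2); best=1040 via (D,hash)

1040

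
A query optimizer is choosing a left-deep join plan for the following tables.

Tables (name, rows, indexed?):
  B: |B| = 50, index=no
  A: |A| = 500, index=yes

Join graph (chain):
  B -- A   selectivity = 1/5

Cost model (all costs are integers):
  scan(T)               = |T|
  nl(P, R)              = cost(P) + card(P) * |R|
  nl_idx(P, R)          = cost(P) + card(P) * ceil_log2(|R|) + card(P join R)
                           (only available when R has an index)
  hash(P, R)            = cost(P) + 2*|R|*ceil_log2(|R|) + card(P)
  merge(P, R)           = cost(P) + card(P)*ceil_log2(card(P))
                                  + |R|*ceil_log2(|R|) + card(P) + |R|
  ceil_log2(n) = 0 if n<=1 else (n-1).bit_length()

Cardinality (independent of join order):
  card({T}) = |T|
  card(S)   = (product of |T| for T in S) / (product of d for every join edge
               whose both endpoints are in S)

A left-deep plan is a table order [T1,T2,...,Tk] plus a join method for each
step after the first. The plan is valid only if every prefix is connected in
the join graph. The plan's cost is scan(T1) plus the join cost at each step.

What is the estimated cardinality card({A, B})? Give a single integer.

Tables in S: A(500), B(50)
Edges inside S: B-A(d=5)
numerator = 500 * 50 = 25000
denominator = 5 = 5
card(S) = 25000 / 5 = 5000

5000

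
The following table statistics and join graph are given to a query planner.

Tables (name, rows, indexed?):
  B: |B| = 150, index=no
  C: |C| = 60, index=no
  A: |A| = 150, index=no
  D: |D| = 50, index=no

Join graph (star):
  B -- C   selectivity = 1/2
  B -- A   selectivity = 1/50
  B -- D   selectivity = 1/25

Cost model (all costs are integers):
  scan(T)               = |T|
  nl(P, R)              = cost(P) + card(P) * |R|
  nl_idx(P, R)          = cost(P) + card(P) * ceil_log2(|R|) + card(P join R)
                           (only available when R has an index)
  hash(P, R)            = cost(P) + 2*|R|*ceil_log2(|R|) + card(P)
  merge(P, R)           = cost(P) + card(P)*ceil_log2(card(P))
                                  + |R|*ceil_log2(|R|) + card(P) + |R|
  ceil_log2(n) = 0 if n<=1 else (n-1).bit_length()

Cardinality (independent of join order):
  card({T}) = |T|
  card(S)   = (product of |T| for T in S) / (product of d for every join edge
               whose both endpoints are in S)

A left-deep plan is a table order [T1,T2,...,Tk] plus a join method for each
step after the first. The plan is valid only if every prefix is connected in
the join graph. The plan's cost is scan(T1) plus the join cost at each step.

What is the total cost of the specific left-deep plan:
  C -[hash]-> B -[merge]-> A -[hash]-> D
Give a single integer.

80970

step 1: scan C: cost=60, card=60
step 2: join B via hash
    card(P join B) = 60*150/(2) = 4500
    cost = 60 + 2*150*8 + 60 = 2520
step 3: join A via merge
    card(P join A) = 4500*150/(50) = 13500
    cost = 2520 + 4500*13 + 150*8 + 4500 + 150 = 66870
step 4: join D via hash
    card(P join D) = 13500*50/(25) = 27000
    cost = 66870 + 2*50*6 + 13500 = 80970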